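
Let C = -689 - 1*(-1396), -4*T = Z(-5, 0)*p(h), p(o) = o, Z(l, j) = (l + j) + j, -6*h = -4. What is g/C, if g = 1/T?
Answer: 6/3535 ≈ 0.0016973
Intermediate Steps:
h = 2/3 (h = -1/6*(-4) = 2/3 ≈ 0.66667)
Z(l, j) = l + 2*j (Z(l, j) = (j + l) + j = l + 2*j)
T = 5/6 (T = -(-5 + 2*0)*2/(4*3) = -(-5 + 0)*2/(4*3) = -(-5)*2/(4*3) = -1/4*(-10/3) = 5/6 ≈ 0.83333)
C = 707 (C = -689 + 1396 = 707)
g = 6/5 (g = 1/(5/6) = 6/5 ≈ 1.2000)
g/C = (6/5)/707 = (6/5)*(1/707) = 6/3535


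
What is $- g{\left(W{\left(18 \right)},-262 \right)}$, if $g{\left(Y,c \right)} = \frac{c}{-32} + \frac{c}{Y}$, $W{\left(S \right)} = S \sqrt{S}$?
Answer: $- \frac{131}{16} + \frac{131 \sqrt{2}}{54} \approx -4.7567$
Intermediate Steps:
$W{\left(S \right)} = S^{\frac{3}{2}}$
$g{\left(Y,c \right)} = - \frac{c}{32} + \frac{c}{Y}$ ($g{\left(Y,c \right)} = c \left(- \frac{1}{32}\right) + \frac{c}{Y} = - \frac{c}{32} + \frac{c}{Y}$)
$- g{\left(W{\left(18 \right)},-262 \right)} = - (\left(- \frac{1}{32}\right) \left(-262\right) - \frac{262}{18^{\frac{3}{2}}}) = - (\frac{131}{16} - \frac{262}{54 \sqrt{2}}) = - (\frac{131}{16} - 262 \frac{\sqrt{2}}{108}) = - (\frac{131}{16} - \frac{131 \sqrt{2}}{54}) = - \frac{131}{16} + \frac{131 \sqrt{2}}{54}$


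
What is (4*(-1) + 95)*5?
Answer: 455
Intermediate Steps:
(4*(-1) + 95)*5 = (-4 + 95)*5 = 91*5 = 455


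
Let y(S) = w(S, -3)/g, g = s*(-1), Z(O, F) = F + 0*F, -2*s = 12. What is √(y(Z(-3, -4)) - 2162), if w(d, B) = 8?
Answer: I*√19446/3 ≈ 46.483*I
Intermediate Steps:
s = -6 (s = -½*12 = -6)
Z(O, F) = F (Z(O, F) = F + 0 = F)
g = 6 (g = -6*(-1) = 6)
y(S) = 4/3 (y(S) = 8/6 = 8*(⅙) = 4/3)
√(y(Z(-3, -4)) - 2162) = √(4/3 - 2162) = √(-6482/3) = I*√19446/3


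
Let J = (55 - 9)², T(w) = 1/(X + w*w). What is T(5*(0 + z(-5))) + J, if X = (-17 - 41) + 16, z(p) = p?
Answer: 1233629/583 ≈ 2116.0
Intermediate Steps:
X = -42 (X = -58 + 16 = -42)
T(w) = 1/(-42 + w²) (T(w) = 1/(-42 + w*w) = 1/(-42 + w²))
J = 2116 (J = 46² = 2116)
T(5*(0 + z(-5))) + J = 1/(-42 + (5*(0 - 5))²) + 2116 = 1/(-42 + (5*(-5))²) + 2116 = 1/(-42 + (-25)²) + 2116 = 1/(-42 + 625) + 2116 = 1/583 + 2116 = 1233629/583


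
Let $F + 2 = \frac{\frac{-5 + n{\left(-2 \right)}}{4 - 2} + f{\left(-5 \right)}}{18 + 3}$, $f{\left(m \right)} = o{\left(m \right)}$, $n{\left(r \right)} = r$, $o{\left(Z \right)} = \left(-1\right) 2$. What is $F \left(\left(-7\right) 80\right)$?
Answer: $\frac{3800}{3} \approx 1266.7$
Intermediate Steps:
$o{\left(Z \right)} = -2$
$f{\left(m \right)} = -2$
$F = - \frac{95}{42}$ ($F = -2 + \frac{\frac{-5 - 2}{4 - 2} - 2}{18 + 3} = -2 + \frac{- \frac{7}{2} - 2}{21} = -2 + \left(\left(-7\right) \frac{1}{2} - 2\right) \frac{1}{21} = -2 + \left(- \frac{7}{2} - 2\right) \frac{1}{21} = -2 - \frac{11}{42} = - \frac{95}{42} \approx -2.2619$)
$F \left(\left(-7\right) 80\right) = - \frac{95 \left(\left(-7\right) 80\right)}{42} = \left(- \frac{95}{42}\right) \left(-560\right) = \frac{3800}{3}$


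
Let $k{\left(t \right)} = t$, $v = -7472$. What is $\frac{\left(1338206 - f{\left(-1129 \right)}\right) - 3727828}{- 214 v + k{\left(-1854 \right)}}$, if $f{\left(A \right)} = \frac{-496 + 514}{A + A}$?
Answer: $- \frac{2697883229}{1803186866} \approx -1.4962$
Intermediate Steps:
$f{\left(A \right)} = \frac{9}{A}$ ($f{\left(A \right)} = \frac{18}{2 A} = 18 \frac{1}{2 A} = \frac{9}{A}$)
$\frac{\left(1338206 - f{\left(-1129 \right)}\right) - 3727828}{- 214 v + k{\left(-1854 \right)}} = \frac{\left(1338206 - \frac{9}{-1129}\right) - 3727828}{\left(-214\right) \left(-7472\right) - 1854} = \frac{\left(1338206 - 9 \left(- \frac{1}{1129}\right)\right) - 3727828}{1599008 - 1854} = \frac{\left(1338206 - - \frac{9}{1129}\right) - 3727828}{1597154} = \left(\left(1338206 + \frac{9}{1129}\right) - 3727828\right) \frac{1}{1597154} = \left(\frac{1510834583}{1129} - 3727828\right) \frac{1}{1597154} = \left(- \frac{2697883229}{1129}\right) \frac{1}{1597154} = - \frac{2697883229}{1803186866}$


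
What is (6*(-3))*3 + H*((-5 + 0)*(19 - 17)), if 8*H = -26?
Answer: -43/2 ≈ -21.500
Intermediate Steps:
H = -13/4 (H = (⅛)*(-26) = -13/4 ≈ -3.2500)
(6*(-3))*3 + H*((-5 + 0)*(19 - 17)) = (6*(-3))*3 - 13*(-5 + 0)*(19 - 17)/4 = -18*3 - (-65)*2/4 = -54 - 13/4*(-10) = -54 + 65/2 = -43/2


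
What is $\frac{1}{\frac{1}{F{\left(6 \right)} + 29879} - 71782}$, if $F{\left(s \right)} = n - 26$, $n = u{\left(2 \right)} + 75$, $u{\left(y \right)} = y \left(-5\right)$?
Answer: $- \frac{29918}{2147573875} \approx -1.3931 \cdot 10^{-5}$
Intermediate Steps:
$u{\left(y \right)} = - 5 y$
$n = 65$ ($n = \left(-5\right) 2 + 75 = -10 + 75 = 65$)
$F{\left(s \right)} = 39$ ($F{\left(s \right)} = 65 - 26 = 39$)
$\frac{1}{\frac{1}{F{\left(6 \right)} + 29879} - 71782} = \frac{1}{\frac{1}{39 + 29879} - 71782} = \frac{1}{\frac{1}{29918} - 71782} = \frac{1}{- \frac{2147573875}{29918}} = - \frac{29918}{2147573875}$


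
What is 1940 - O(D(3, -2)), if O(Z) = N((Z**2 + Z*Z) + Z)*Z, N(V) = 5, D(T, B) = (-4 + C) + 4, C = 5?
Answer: 1915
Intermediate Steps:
D(T, B) = 5 (D(T, B) = (-4 + 5) + 4 = 1 + 4 = 5)
O(Z) = 5*Z
1940 - O(D(3, -2)) = 1940 - 5*5 = 1940 - 1*25 = 1940 - 25 = 1915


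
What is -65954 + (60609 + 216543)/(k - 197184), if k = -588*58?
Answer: -635610246/9637 ≈ -65955.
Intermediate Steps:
k = -34104
-65954 + (60609 + 216543)/(k - 197184) = -65954 + (60609 + 216543)/(-34104 - 197184) = -65954 + 277152/(-231288) = -65954 + 277152*(-1/231288) = -65954 - 11548/9637 = -635610246/9637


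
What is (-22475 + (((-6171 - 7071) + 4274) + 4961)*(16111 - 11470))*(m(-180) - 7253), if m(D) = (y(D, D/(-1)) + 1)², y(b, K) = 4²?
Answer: 129662451368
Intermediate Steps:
y(b, K) = 16
m(D) = 289 (m(D) = (16 + 1)² = 17² = 289)
(-22475 + (((-6171 - 7071) + 4274) + 4961)*(16111 - 11470))*(m(-180) - 7253) = (-22475 + (((-6171 - 7071) + 4274) + 4961)*(16111 - 11470))*(289 - 7253) = (-22475 + ((-13242 + 4274) + 4961)*4641)*(-6964) = (-22475 + (-8968 + 4961)*4641)*(-6964) = (-22475 - 4007*4641)*(-6964) = (-22475 - 18596487)*(-6964) = -18618962*(-6964) = 129662451368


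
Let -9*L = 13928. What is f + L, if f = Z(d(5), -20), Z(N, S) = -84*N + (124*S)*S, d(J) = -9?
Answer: 439276/9 ≈ 48808.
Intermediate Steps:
L = -13928/9 (L = -1/9*13928 = -13928/9 ≈ -1547.6)
Z(N, S) = -84*N + 124*S**2
f = 50356 (f = -84*(-9) + 124*(-20)**2 = 756 + 124*400 = 756 + 49600 = 50356)
f + L = 50356 - 13928/9 = 439276/9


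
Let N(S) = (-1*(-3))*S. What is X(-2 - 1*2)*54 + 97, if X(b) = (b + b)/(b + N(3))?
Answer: 53/5 ≈ 10.600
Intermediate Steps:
N(S) = 3*S
X(b) = 2*b/(9 + b) (X(b) = (b + b)/(b + 3*3) = (2*b)/(b + 9) = (2*b)/(9 + b) = 2*b/(9 + b))
X(-2 - 1*2)*54 + 97 = (2*(-2 - 1*2)/(9 + (-2 - 1*2)))*54 + 97 = (2*(-2 - 2)/(9 + (-2 - 2)))*54 + 97 = (2*(-4)/(9 - 4))*54 + 97 = (2*(-4)/5)*54 + 97 = (2*(-4)*(1/5))*54 + 97 = -8/5*54 + 97 = -432/5 + 97 = 53/5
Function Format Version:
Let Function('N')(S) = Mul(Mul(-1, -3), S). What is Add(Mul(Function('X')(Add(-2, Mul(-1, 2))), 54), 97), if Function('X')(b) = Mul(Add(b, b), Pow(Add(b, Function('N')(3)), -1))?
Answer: Rational(53, 5) ≈ 10.600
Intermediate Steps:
Function('N')(S) = Mul(3, S)
Function('X')(b) = Mul(2, b, Pow(Add(9, b), -1)) (Function('X')(b) = Mul(Add(b, b), Pow(Add(b, Mul(3, 3)), -1)) = Mul(Mul(2, b), Pow(Add(b, 9), -1)) = Mul(Mul(2, b), Pow(Add(9, b), -1)) = Mul(2, b, Pow(Add(9, b), -1)))
Add(Mul(Function('X')(Add(-2, Mul(-1, 2))), 54), 97) = Add(Mul(Mul(2, Add(-2, Mul(-1, 2)), Pow(Add(9, Add(-2, Mul(-1, 2))), -1)), 54), 97) = Add(Mul(Mul(2, Add(-2, -2), Pow(Add(9, Add(-2, -2)), -1)), 54), 97) = Add(Mul(Mul(2, -4, Pow(Add(9, -4), -1)), 54), 97) = Add(Mul(Mul(2, -4, Pow(5, -1)), 54), 97) = Add(Mul(Mul(2, -4, Rational(1, 5)), 54), 97) = Add(Mul(Rational(-8, 5), 54), 97) = Add(Rational(-432, 5), 97) = Rational(53, 5)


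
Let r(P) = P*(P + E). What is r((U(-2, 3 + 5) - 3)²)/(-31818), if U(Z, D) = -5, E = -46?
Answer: -192/5303 ≈ -0.036206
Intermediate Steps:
r(P) = P*(-46 + P) (r(P) = P*(P - 46) = P*(-46 + P))
r((U(-2, 3 + 5) - 3)²)/(-31818) = ((-5 - 3)²*(-46 + (-5 - 3)²))/(-31818) = ((-8)²*(-46 + (-8)²))*(-1/31818) = (64*(-46 + 64))*(-1/31818) = (64*18)*(-1/31818) = 1152*(-1/31818) = -192/5303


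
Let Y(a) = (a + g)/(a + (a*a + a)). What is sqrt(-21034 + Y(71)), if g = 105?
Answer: I*sqrt(565045715418)/5183 ≈ 145.03*I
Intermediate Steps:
Y(a) = (105 + a)/(a**2 + 2*a) (Y(a) = (a + 105)/(a + (a*a + a)) = (105 + a)/(a + (a**2 + a)) = (105 + a)/(a + (a + a**2)) = (105 + a)/(a**2 + 2*a))
sqrt(-21034 + Y(71)) = sqrt(-21034 + (105 + 71)/(71*(2 + 71))) = sqrt(-21034 + (1/71)*176/73) = sqrt(-21034 + (1/71)*(1/73)*176) = sqrt(-21034 + 176/5183) = sqrt(-109019046/5183) = I*sqrt(565045715418)/5183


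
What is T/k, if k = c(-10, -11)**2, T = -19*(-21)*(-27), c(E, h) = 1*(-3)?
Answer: -1197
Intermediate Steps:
c(E, h) = -3
T = -10773 (T = 399*(-27) = -10773)
k = 9 (k = (-3)**2 = 9)
T/k = -10773/9 = -10773*1/9 = -1197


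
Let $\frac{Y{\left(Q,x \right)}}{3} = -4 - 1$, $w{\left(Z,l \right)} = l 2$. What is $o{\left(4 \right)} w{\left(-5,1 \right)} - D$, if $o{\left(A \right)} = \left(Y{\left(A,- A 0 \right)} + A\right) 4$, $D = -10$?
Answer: $-78$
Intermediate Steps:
$w{\left(Z,l \right)} = 2 l$
$Y{\left(Q,x \right)} = -15$ ($Y{\left(Q,x \right)} = 3 \left(-4 - 1\right) = 3 \left(-5\right) = -15$)
$o{\left(A \right)} = -60 + 4 A$ ($o{\left(A \right)} = \left(-15 + A\right) 4 = -60 + 4 A$)
$o{\left(4 \right)} w{\left(-5,1 \right)} - D = \left(-60 + 4 \cdot 4\right) 2 \cdot 1 - -10 = \left(-60 + 16\right) 2 + 10 = \left(-44\right) 2 + 10 = -88 + 10 = -78$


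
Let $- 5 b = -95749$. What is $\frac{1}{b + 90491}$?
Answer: $\frac{5}{548204} \approx 9.1207 \cdot 10^{-6}$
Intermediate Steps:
$b = \frac{95749}{5}$ ($b = \left(- \frac{1}{5}\right) \left(-95749\right) = \frac{95749}{5} \approx 19150.0$)
$\frac{1}{b + 90491} = \frac{1}{\frac{95749}{5} + 90491} = \frac{1}{\frac{548204}{5}} = \frac{5}{548204}$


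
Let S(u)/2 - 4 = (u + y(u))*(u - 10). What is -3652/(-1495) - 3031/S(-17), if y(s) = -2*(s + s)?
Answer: 14559737/4105270 ≈ 3.5466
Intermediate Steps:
y(s) = -4*s
S(u) = 8 - 6*u*(-10 + u) (S(u) = 8 + 2*((u - 4*u)*(u - 10)) = 8 + 2*((-3*u)*(-10 + u)) = 8 + 2*(-3*u*(-10 + u)) = 8 - 6*u*(-10 + u))
-3652/(-1495) - 3031/S(-17) = -3652/(-1495) - 3031/(8 - 6*(-17)² + 60*(-17)) = -3652*(-1/1495) - 3031/(8 - 6*289 - 1020) = 3652/1495 - 3031/(8 - 1734 - 1020) = 3652/1495 - 3031/(-2746) = 3652/1495 - 3031*(-1/2746) = 3652/1495 + 3031/2746 = 14559737/4105270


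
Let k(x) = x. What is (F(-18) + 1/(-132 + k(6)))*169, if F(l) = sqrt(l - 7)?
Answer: -169/126 + 845*I ≈ -1.3413 + 845.0*I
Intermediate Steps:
F(l) = sqrt(-7 + l)
(F(-18) + 1/(-132 + k(6)))*169 = (sqrt(-7 - 18) + 1/(-132 + 6))*169 = (sqrt(-25) + 1/(-126))*169 = (5*I - 1/126)*169 = (-1/126 + 5*I)*169 = -169/126 + 845*I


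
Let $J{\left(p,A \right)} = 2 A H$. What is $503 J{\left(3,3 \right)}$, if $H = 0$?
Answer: $0$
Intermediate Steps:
$J{\left(p,A \right)} = 0$ ($J{\left(p,A \right)} = 2 A 0 = 0$)
$503 J{\left(3,3 \right)} = 503 \cdot 0 = 0$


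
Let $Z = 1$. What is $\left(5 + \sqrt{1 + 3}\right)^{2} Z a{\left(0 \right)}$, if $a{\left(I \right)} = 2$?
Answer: $98$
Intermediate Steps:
$\left(5 + \sqrt{1 + 3}\right)^{2} Z a{\left(0 \right)} = \left(5 + \sqrt{1 + 3}\right)^{2} \cdot 1 \cdot 2 = \left(5 + \sqrt{4}\right)^{2} \cdot 1 \cdot 2 = \left(5 + 2\right)^{2} \cdot 1 \cdot 2 = 7^{2} \cdot 1 \cdot 2 = 49 \cdot 1 \cdot 2 = 49 \cdot 2 = 98$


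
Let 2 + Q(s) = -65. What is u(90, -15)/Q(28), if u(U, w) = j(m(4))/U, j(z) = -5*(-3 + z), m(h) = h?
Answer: 1/1206 ≈ 0.00082919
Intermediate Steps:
j(z) = 15 - 5*z
Q(s) = -67 (Q(s) = -2 - 65 = -67)
u(U, w) = -5/U (u(U, w) = (15 - 5*4)/U = (15 - 20)/U = -5/U)
u(90, -15)/Q(28) = -5/90/(-67) = -5*1/90*(-1/67) = -1/18*(-1/67) = 1/1206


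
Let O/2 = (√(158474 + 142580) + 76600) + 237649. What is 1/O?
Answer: 24173/15192635838 - √301054/197504265894 ≈ 1.5883e-6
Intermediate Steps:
O = 628498 + 2*√301054 (O = 2*((√(158474 + 142580) + 76600) + 237649) = 2*((√301054 + 76600) + 237649) = 2*((76600 + √301054) + 237649) = 2*(314249 + √301054) = 628498 + 2*√301054 ≈ 6.2960e+5)
1/O = 1/(628498 + 2*√301054)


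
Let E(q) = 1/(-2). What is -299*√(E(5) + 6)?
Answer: -299*√22/2 ≈ -701.22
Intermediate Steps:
E(q) = -½
-299*√(E(5) + 6) = -299*√(-½ + 6) = -299*√22/2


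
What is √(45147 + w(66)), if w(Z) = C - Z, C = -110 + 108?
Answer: √45079 ≈ 212.32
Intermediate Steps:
C = -2
w(Z) = -2 - Z
√(45147 + w(66)) = √(45147 + (-2 - 1*66)) = √(45147 + (-2 - 66)) = √(45147 - 68) = √45079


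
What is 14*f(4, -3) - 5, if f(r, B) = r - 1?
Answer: 37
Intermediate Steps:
f(r, B) = -1 + r
14*f(4, -3) - 5 = 14*(-1 + 4) - 5 = 14*3 - 5 = 42 - 5 = 37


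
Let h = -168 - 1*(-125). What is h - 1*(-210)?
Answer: 167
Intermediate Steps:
h = -43 (h = -168 + 125 = -43)
h - 1*(-210) = -43 - 1*(-210) = -43 + 210 = 167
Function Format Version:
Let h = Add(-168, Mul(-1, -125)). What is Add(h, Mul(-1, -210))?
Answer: 167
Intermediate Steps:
h = -43 (h = Add(-168, 125) = -43)
Add(h, Mul(-1, -210)) = Add(-43, Mul(-1, -210)) = Add(-43, 210) = 167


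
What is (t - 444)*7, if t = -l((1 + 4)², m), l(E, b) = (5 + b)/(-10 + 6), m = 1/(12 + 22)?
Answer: -421491/136 ≈ -3099.2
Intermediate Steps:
m = 1/34 ≈ 0.029412
l(E, b) = -5/4 - b/4 (l(E, b) = (5 + b)/(-4) = (5 + b)*(-¼) = -5/4 - b/4)
t = 171/136 (t = -(-5/4 - ¼*1/34) = -(-5/4 - 1/136) = -1*(-171/136) = 171/136 ≈ 1.2574)
(t - 444)*7 = (171/136 - 444)*7 = -60213/136*7 = -421491/136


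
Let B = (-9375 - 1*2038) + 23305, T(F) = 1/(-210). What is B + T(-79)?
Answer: 2497319/210 ≈ 11892.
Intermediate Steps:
T(F) = -1/210
B = 11892 (B = (-9375 - 2038) + 23305 = -11413 + 23305 = 11892)
B + T(-79) = 11892 - 1/210 = 2497319/210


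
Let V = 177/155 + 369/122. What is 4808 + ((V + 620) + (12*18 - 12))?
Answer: 106579909/18910 ≈ 5636.2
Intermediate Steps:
V = 78789/18910 (V = 177*(1/155) + 369*(1/122) = 177/155 + 369/122 = 78789/18910 ≈ 4.1665)
4808 + ((V + 620) + (12*18 - 12)) = 4808 + ((78789/18910 + 620) + (12*18 - 12)) = 4808 + (11802989/18910 + (216 - 12)) = 4808 + (11802989/18910 + 204) = 4808 + 15660629/18910 = 106579909/18910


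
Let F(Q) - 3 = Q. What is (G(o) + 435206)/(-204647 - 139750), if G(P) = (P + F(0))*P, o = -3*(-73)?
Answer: -483824/344397 ≈ -1.4048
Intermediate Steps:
F(Q) = 3 + Q
o = 219
G(P) = P*(3 + P) (G(P) = (P + (3 + 0))*P = (P + 3)*P = (3 + P)*P = P*(3 + P))
(G(o) + 435206)/(-204647 - 139750) = (219*(3 + 219) + 435206)/(-204647 - 139750) = (219*222 + 435206)/(-344397) = (48618 + 435206)*(-1/344397) = 483824*(-1/344397) = -483824/344397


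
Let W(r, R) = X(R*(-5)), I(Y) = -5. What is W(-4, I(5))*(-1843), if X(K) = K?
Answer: -46075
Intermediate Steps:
W(r, R) = -5*R (W(r, R) = R*(-5) = -5*R)
W(-4, I(5))*(-1843) = -5*(-5)*(-1843) = 25*(-1843) = -46075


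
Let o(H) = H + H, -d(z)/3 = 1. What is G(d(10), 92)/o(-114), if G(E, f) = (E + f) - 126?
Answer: 37/228 ≈ 0.16228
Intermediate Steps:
d(z) = -3 (d(z) = -3*1 = -3)
o(H) = 2*H
G(E, f) = -126 + E + f
G(d(10), 92)/o(-114) = (-126 - 3 + 92)/((2*(-114))) = -37/(-228) = -37*(-1/228) = 37/228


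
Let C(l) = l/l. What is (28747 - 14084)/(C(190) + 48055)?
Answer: 14663/48056 ≈ 0.30512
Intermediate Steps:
C(l) = 1
(28747 - 14084)/(C(190) + 48055) = (28747 - 14084)/(1 + 48055) = 14663/48056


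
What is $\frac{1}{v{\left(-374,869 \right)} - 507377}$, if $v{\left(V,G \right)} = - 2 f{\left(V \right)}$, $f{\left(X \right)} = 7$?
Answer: $- \frac{1}{507391} \approx -1.9709 \cdot 10^{-6}$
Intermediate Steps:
$v{\left(V,G \right)} = -14$ ($v{\left(V,G \right)} = \left(-2\right) 7 = -14$)
$\frac{1}{v{\left(-374,869 \right)} - 507377} = \frac{1}{-14 - 507377} = \frac{1}{-507391} = - \frac{1}{507391}$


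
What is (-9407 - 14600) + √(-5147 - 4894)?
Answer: -24007 + I*√10041 ≈ -24007.0 + 100.2*I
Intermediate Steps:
(-9407 - 14600) + √(-5147 - 4894) = -24007 + √(-10041) = -24007 + I*√10041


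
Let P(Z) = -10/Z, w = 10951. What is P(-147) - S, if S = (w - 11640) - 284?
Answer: 143041/147 ≈ 973.07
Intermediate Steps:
S = -973 (S = (10951 - 11640) - 284 = -689 - 284 = -973)
P(-147) - S = -10/(-147) - 1*(-973) = -10*(-1/147) + 973 = 10/147 + 973 = 143041/147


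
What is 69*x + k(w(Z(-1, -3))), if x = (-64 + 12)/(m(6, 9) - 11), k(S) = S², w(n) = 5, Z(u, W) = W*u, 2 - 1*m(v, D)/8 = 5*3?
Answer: 281/5 ≈ 56.200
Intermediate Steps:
m(v, D) = -104 (m(v, D) = 16 - 40*3 = 16 - 8*15 = 16 - 120 = -104)
x = 52/115 (x = (-64 + 12)/(-104 - 11) = -52/(-115) = -52*(-1/115) = 52/115 ≈ 0.45217)
69*x + k(w(Z(-1, -3))) = 69*(52/115) + 5² = 156/5 + 25 = 281/5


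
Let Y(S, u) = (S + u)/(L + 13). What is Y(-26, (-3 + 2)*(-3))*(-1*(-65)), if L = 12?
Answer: -299/5 ≈ -59.800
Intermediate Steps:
Y(S, u) = S/25 + u/25 (Y(S, u) = (S + u)/(12 + 13) = (S + u)/25 = (S + u)*(1/25) = S/25 + u/25)
Y(-26, (-3 + 2)*(-3))*(-1*(-65)) = ((1/25)*(-26) + ((-3 + 2)*(-3))/25)*(-1*(-65)) = (-26/25 + (-1*(-3))/25)*65 = (-26/25 + (1/25)*3)*65 = (-26/25 + 3/25)*65 = -23/25*65 = -299/5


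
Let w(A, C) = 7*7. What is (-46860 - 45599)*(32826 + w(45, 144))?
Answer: -3039589625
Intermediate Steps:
w(A, C) = 49
(-46860 - 45599)*(32826 + w(45, 144)) = (-46860 - 45599)*(32826 + 49) = -92459*32875 = -3039589625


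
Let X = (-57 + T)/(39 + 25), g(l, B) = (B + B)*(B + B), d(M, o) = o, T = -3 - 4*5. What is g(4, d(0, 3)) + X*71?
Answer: -211/4 ≈ -52.750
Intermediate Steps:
T = -23 (T = -3 - 20 = -23)
g(l, B) = 4*B**2 (g(l, B) = (2*B)*(2*B) = 4*B**2)
X = -5/4 (X = (-57 - 23)/(39 + 25) = -80/64 = -80*1/64 = -5/4 ≈ -1.2500)
g(4, d(0, 3)) + X*71 = 4*3**2 - 5/4*71 = 4*9 - 355/4 = 36 - 355/4 = -211/4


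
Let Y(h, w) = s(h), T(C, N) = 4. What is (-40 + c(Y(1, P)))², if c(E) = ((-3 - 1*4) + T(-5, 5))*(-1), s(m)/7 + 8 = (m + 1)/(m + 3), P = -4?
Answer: 1369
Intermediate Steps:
s(m) = -56 + 7*(1 + m)/(3 + m) (s(m) = -56 + 7*((m + 1)/(m + 3)) = -56 + 7*((1 + m)/(3 + m)) = -56 + 7*(1 + m)/(3 + m))
Y(h, w) = 7*(-23 - 7*h)/(3 + h)
c(E) = 3 (c(E) = ((-3 - 1*4) + 4)*(-1) = ((-3 - 4) + 4)*(-1) = (-7 + 4)*(-1) = -3*(-1) = 3)
(-40 + c(Y(1, P)))² = (-40 + 3)² = (-37)² = 1369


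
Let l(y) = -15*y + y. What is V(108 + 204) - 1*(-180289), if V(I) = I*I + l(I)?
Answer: 273265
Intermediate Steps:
l(y) = -14*y
V(I) = I² - 14*I (V(I) = I*I - 14*I = I² - 14*I)
V(108 + 204) - 1*(-180289) = (108 + 204)*(-14 + (108 + 204)) - 1*(-180289) = 312*(-14 + 312) + 180289 = 312*298 + 180289 = 92976 + 180289 = 273265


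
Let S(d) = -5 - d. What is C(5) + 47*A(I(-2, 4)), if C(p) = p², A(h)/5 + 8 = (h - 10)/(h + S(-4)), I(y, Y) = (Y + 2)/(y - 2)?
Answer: -774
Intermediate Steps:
I(y, Y) = (2 + Y)/(-2 + y)
A(h) = -40 + 5*(-10 + h)/(-1 + h) (A(h) = -40 + 5*((h - 10)/(h + (-5 - 1*(-4)))) = -40 + 5*((-10 + h)/(h + (-5 + 4))) = -40 + 5*((-10 + h)/(h - 1)) = -40 + 5*((-10 + h)/(-1 + h)) = -40 + 5*(-10 + h)/(-1 + h))
C(5) + 47*A(I(-2, 4)) = 5² + 47*(5*(-2 - 7*(2 + 4)/(-2 - 2))/(-1 + (2 + 4)/(-2 - 2))) = 25 + 47*(5*(-2 - 7*6/(-4))/(-1 + 6/(-4))) = 25 + 47*(5*(-2 - (-7)*6/4)/(-1 - ¼*6)) = 25 + 47*(5*(-2 - 7*(-3/2))/(-1 - 3/2)) = 25 + 47*(5*(-2 + 21/2)/(-5/2)) = 25 + 47*(5*(-⅖)*(17/2)) = 25 + 47*(-17) = 25 - 799 = -774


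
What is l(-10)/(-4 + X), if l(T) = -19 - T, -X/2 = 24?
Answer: 9/52 ≈ 0.17308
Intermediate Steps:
X = -48 (X = -2*24 = -48)
l(-10)/(-4 + X) = (-19 - 1*(-10))/(-4 - 48) = (-19 + 10)/(-52) = -9*(-1/52) = 9/52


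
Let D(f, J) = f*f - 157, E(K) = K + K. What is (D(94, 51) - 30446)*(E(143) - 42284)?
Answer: 914170466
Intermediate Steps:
E(K) = 2*K
D(f, J) = -157 + f² (D(f, J) = f² - 157 = -157 + f²)
(D(94, 51) - 30446)*(E(143) - 42284) = ((-157 + 94²) - 30446)*(2*143 - 42284) = ((-157 + 8836) - 30446)*(286 - 42284) = (8679 - 30446)*(-41998) = -21767*(-41998) = 914170466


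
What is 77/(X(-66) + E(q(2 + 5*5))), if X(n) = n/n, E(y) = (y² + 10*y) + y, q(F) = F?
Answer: 77/1027 ≈ 0.074976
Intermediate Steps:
E(y) = y² + 11*y
X(n) = 1
77/(X(-66) + E(q(2 + 5*5))) = 77/(1 + (2 + 5*5)*(11 + (2 + 5*5))) = 77/(1 + (2 + 25)*(11 + (2 + 25))) = 77/(1 + 27*(11 + 27)) = 77/(1 + 27*38) = 77/(1 + 1026) = 77/1027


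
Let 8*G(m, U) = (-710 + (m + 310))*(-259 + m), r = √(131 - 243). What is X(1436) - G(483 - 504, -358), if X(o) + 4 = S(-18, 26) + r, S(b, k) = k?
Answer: -14713 + 4*I*√7 ≈ -14713.0 + 10.583*I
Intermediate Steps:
r = 4*I*√7 (r = √(-112) = 4*I*√7 ≈ 10.583*I)
G(m, U) = (-400 + m)*(-259 + m)/8 (G(m, U) = ((-710 + (m + 310))*(-259 + m))/8 = ((-710 + (310 + m))*(-259 + m))/8 = ((-400 + m)*(-259 + m))/8 = (-400 + m)*(-259 + m)/8)
X(o) = 22 + 4*I*√7 (X(o) = -4 + (26 + 4*I*√7) = 22 + 4*I*√7)
X(1436) - G(483 - 504, -358) = (22 + 4*I*√7) - (12950 - 659*(483 - 504)/8 + (483 - 504)²/8) = (22 + 4*I*√7) - (12950 - 659/8*(-21) + (⅛)*(-21)²) = (22 + 4*I*√7) - (12950 + 13839/8 + (⅛)*441) = (22 + 4*I*√7) - (12950 + 13839/8 + 441/8) = (22 + 4*I*√7) - 1*14735 = (22 + 4*I*√7) - 14735 = -14713 + 4*I*√7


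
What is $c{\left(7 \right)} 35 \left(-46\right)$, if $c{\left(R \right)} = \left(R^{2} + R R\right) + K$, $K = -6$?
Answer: $-148120$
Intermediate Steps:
$c{\left(R \right)} = -6 + 2 R^{2}$ ($c{\left(R \right)} = \left(R^{2} + R R\right) - 6 = \left(R^{2} + R^{2}\right) - 6 = 2 R^{2} - 6 = -6 + 2 R^{2}$)
$c{\left(7 \right)} 35 \left(-46\right) = \left(-6 + 2 \cdot 7^{2}\right) 35 \left(-46\right) = \left(-6 + 2 \cdot 49\right) 35 \left(-46\right) = \left(-6 + 98\right) 35 \left(-46\right) = 92 \cdot 35 \left(-46\right) = 3220 \left(-46\right) = -148120$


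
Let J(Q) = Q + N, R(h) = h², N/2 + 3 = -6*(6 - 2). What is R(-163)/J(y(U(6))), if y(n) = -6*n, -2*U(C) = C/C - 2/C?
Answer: -26569/52 ≈ -510.94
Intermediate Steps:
N = -54 (N = -6 + 2*(-6*(6 - 2)) = -6 + 2*(-6*4) = -6 + 2*(-24) = -6 - 48 = -54)
U(C) = -½ + 1/C (U(C) = -(C/C - 2/C)/2 = -(1 - 2/C)/2 = -½ + 1/C)
J(Q) = -54 + Q (J(Q) = Q - 54 = -54 + Q)
R(-163)/J(y(U(6))) = (-163)²/(-54 - 3*(2 - 1*6)/6) = 26569/(-54 - 3*(2 - 6)/6) = 26569/(-54 - 3*(-4)/6) = 26569/(-54 - 6*(-⅓)) = 26569/(-54 + 2) = 26569/(-52) = 26569*(-1/52) = -26569/52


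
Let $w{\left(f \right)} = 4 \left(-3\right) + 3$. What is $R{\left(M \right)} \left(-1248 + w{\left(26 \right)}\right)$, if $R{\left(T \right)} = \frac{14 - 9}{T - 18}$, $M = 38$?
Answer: $- \frac{1257}{4} \approx -314.25$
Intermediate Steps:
$w{\left(f \right)} = -9$ ($w{\left(f \right)} = -12 + 3 = -9$)
$R{\left(T \right)} = \frac{5}{-18 + T}$
$R{\left(M \right)} \left(-1248 + w{\left(26 \right)}\right) = \frac{5}{-18 + 38} \left(-1248 - 9\right) = \frac{5}{20} \left(-1257\right) = 5 \cdot \frac{1}{20} \left(-1257\right) = \frac{1}{4} \left(-1257\right) = - \frac{1257}{4}$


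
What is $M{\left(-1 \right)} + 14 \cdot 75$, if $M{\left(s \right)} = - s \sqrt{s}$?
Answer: $1050 + i \approx 1050.0 + 1.0 i$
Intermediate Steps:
$M{\left(s \right)} = - s^{\frac{3}{2}}$
$M{\left(-1 \right)} + 14 \cdot 75 = - \left(-1\right)^{\frac{3}{2}} + 14 \cdot 75 = - \left(-1\right) i + 1050 = i + 1050 = 1050 + i$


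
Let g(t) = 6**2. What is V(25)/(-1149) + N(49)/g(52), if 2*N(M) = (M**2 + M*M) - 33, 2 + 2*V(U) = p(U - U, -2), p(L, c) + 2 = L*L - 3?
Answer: 1826611/27576 ≈ 66.239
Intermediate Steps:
p(L, c) = -5 + L**2 (p(L, c) = -2 + (L*L - 3) = -2 + (L**2 - 3) = -2 + (-3 + L**2) = -5 + L**2)
V(U) = -7/2 (V(U) = -1 + (-5 + (U - U)**2)/2 = -1 + (-5 + 0**2)/2 = -1 + (-5 + 0)/2 = -1 + (1/2)*(-5) = -1 - 5/2 = -7/2)
N(M) = -33/2 + M**2 (N(M) = ((M**2 + M*M) - 33)/2 = ((M**2 + M**2) - 33)/2 = (2*M**2 - 33)/2 = (-33 + 2*M**2)/2 = -33/2 + M**2)
g(t) = 36
V(25)/(-1149) + N(49)/g(52) = -7/2/(-1149) + (-33/2 + 49**2)/36 = -7/2*(-1/1149) + (-33/2 + 2401)*(1/36) = 7/2298 + (4769/2)*(1/36) = 7/2298 + 4769/72 = 1826611/27576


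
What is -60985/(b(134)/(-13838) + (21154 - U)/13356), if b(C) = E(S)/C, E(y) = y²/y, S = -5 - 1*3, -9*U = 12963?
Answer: -226552480831908/6284489759 ≈ -36049.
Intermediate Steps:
U = -4321/3 (U = -⅑*12963 = -4321/3 ≈ -1440.3)
S = -8 (S = -5 - 3 = -8)
E(y) = y
b(C) = -8/C
-60985/(b(134)/(-13838) + (21154 - U)/13356) = -60985/(-8/134/(-13838) + (21154 - 1*(-4321/3))/13356) = -60985/(-8*1/134*(-1/13838) + (21154 + 4321/3)*(1/13356)) = -60985/(-4/67*(-1/13838) + (67783/3)*(1/13356)) = -60985/(2/463573 + 67783/40068) = -60985/31422448795/18574442964 = -60985*18574442964/31422448795 = -226552480831908/6284489759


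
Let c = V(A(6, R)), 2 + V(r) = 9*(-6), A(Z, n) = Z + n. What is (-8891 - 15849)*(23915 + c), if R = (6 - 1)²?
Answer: -590271660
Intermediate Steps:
R = 25 (R = 5² = 25)
V(r) = -56 (V(r) = -2 + 9*(-6) = -2 - 54 = -56)
c = -56
(-8891 - 15849)*(23915 + c) = (-8891 - 15849)*(23915 - 56) = -24740*23859 = -590271660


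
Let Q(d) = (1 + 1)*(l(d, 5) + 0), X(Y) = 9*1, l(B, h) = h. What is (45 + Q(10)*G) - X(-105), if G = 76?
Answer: 796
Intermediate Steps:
X(Y) = 9
Q(d) = 10 (Q(d) = (1 + 1)*(5 + 0) = 2*5 = 10)
(45 + Q(10)*G) - X(-105) = (45 + 10*76) - 1*9 = (45 + 760) - 9 = 805 - 9 = 796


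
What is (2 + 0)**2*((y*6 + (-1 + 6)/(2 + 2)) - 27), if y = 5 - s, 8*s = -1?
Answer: 20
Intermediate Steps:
s = -1/8 (s = (1/8)*(-1) = -1/8 ≈ -0.12500)
y = 41/8 (y = 5 - 1*(-1/8) = 5 + 1/8 = 41/8 ≈ 5.1250)
(2 + 0)**2*((y*6 + (-1 + 6)/(2 + 2)) - 27) = (2 + 0)**2*(((41/8)*6 + (-1 + 6)/(2 + 2)) - 27) = 2**2*((123/4 + 5/4) - 27) = 4*((123/4 + 5*(1/4)) - 27) = 4*((123/4 + 5/4) - 27) = 4*(32 - 27) = 4*5 = 20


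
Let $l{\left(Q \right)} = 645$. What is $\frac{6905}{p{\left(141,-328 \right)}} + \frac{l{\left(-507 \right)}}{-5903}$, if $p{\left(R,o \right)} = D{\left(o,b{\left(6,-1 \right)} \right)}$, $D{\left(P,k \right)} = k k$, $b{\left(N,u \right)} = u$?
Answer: $\frac{40759570}{5903} \approx 6904.9$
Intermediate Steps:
$D{\left(P,k \right)} = k^{2}$
$p{\left(R,o \right)} = 1$ ($p{\left(R,o \right)} = \left(-1\right)^{2} = 1$)
$\frac{6905}{p{\left(141,-328 \right)}} + \frac{l{\left(-507 \right)}}{-5903} = \frac{6905}{1} + \frac{645}{-5903} = 6905 \cdot 1 + 645 \left(- \frac{1}{5903}\right) = 6905 - \frac{645}{5903} = \frac{40759570}{5903}$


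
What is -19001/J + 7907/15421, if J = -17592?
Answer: 432114365/271286232 ≈ 1.5928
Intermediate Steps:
-19001/J + 7907/15421 = -19001/(-17592) + 7907/15421 = -19001*(-1/17592) + 7907*(1/15421) = 19001/17592 + 7907/15421 = 432114365/271286232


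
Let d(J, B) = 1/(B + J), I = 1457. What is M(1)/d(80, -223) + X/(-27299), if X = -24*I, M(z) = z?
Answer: -3868789/27299 ≈ -141.72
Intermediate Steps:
X = -34968 (X = -24*1457 = -34968)
M(1)/d(80, -223) + X/(-27299) = 1/1/(-223 + 80) - 34968/(-27299) = 1/1/(-143) - 34968*(-1/27299) = 1/(-1/143) + 34968/27299 = 1*(-143) + 34968/27299 = -143 + 34968/27299 = -3868789/27299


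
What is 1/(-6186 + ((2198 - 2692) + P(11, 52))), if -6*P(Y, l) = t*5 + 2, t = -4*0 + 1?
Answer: -6/40087 ≈ -0.00014967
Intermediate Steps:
t = 1 (t = 0 + 1 = 1)
P(Y, l) = -7/6 (P(Y, l) = -(1*5 + 2)/6 = -(5 + 2)/6 = -1/6*7 = -7/6)
1/(-6186 + ((2198 - 2692) + P(11, 52))) = 1/(-6186 + ((2198 - 2692) - 7/6)) = 1/(-6186 + (-494 - 7/6)) = 1/(-6186 - 2971/6) = 1/(-40087/6) = -6/40087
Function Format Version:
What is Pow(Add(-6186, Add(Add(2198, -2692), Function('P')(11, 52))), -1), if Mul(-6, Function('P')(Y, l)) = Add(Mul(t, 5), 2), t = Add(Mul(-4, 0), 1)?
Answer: Rational(-6, 40087) ≈ -0.00014967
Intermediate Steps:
t = 1 (t = Add(0, 1) = 1)
Function('P')(Y, l) = Rational(-7, 6) (Function('P')(Y, l) = Mul(Rational(-1, 6), Add(Mul(1, 5), 2)) = Mul(Rational(-1, 6), Add(5, 2)) = Mul(Rational(-1, 6), 7) = Rational(-7, 6))
Pow(Add(-6186, Add(Add(2198, -2692), Function('P')(11, 52))), -1) = Pow(Add(-6186, Add(Add(2198, -2692), Rational(-7, 6))), -1) = Pow(Add(-6186, Add(-494, Rational(-7, 6))), -1) = Pow(Add(-6186, Rational(-2971, 6)), -1) = Pow(Rational(-40087, 6), -1) = Rational(-6, 40087)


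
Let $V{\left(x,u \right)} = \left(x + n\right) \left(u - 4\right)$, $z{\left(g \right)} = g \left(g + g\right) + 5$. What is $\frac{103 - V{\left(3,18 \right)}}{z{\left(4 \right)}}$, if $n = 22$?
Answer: $- \frac{247}{37} \approx -6.6757$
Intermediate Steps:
$z{\left(g \right)} = 5 + 2 g^{2}$ ($z{\left(g \right)} = g 2 g + 5 = 2 g^{2} + 5 = 5 + 2 g^{2}$)
$V{\left(x,u \right)} = \left(-4 + u\right) \left(22 + x\right)$ ($V{\left(x,u \right)} = \left(x + 22\right) \left(u - 4\right) = \left(22 + x\right) \left(-4 + u\right) = \left(-4 + u\right) \left(22 + x\right)$)
$\frac{103 - V{\left(3,18 \right)}}{z{\left(4 \right)}} = \frac{103 - \left(-88 - 12 + 22 \cdot 18 + 18 \cdot 3\right)}{5 + 2 \cdot 4^{2}} = \frac{103 - \left(-88 - 12 + 396 + 54\right)}{5 + 2 \cdot 16} = \frac{103 - 350}{5 + 32} = \frac{103 - 350}{37} = \left(-247\right) \frac{1}{37} = - \frac{247}{37}$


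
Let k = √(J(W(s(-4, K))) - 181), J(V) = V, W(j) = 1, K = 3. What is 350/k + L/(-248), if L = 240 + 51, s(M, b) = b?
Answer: -291/248 - 35*I*√5/3 ≈ -1.1734 - 26.087*I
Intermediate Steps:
L = 291
k = 6*I*√5 (k = √(1 - 181) = √(-180) = 6*I*√5 ≈ 13.416*I)
350/k + L/(-248) = 350/((6*I*√5)) + 291/(-248) = 350*(-I*√5/30) + 291*(-1/248) = -35*I*√5/3 - 291/248 = -291/248 - 35*I*√5/3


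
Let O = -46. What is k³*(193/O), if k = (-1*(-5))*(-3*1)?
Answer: 651375/46 ≈ 14160.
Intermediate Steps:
k = -15 (k = 5*(-3) = -15)
k³*(193/O) = (-15)³*(193/(-46)) = -651375*(-1)/46 = -3375*(-193/46) = 651375/46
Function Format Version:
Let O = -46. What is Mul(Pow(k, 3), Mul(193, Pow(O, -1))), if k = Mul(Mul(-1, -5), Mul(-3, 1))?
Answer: Rational(651375, 46) ≈ 14160.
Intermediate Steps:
k = -15 (k = Mul(5, -3) = -15)
Mul(Pow(k, 3), Mul(193, Pow(O, -1))) = Mul(Pow(-15, 3), Mul(193, Pow(-46, -1))) = Mul(-3375, Mul(193, Rational(-1, 46))) = Mul(-3375, Rational(-193, 46)) = Rational(651375, 46)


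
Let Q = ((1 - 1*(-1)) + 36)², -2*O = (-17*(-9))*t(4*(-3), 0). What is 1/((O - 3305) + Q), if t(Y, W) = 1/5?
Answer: -10/18763 ≈ -0.00053296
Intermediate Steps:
t(Y, W) = ⅕
O = -153/10 (O = -(-17*(-9))/(2*5) = -153/(2*5) = -½*153/5 = -153/10 ≈ -15.300)
Q = 1444 (Q = ((1 + 1) + 36)² = (2 + 36)² = 38² = 1444)
1/((O - 3305) + Q) = 1/((-153/10 - 3305) + 1444) = 1/(-33203/10 + 1444) = 1/(-18763/10) = -10/18763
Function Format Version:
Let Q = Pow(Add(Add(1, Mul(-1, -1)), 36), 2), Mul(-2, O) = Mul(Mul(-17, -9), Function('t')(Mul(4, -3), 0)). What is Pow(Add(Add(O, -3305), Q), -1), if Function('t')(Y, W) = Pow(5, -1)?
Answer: Rational(-10, 18763) ≈ -0.00053296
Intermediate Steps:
Function('t')(Y, W) = Rational(1, 5)
O = Rational(-153, 10) (O = Mul(Rational(-1, 2), Mul(Mul(-17, -9), Rational(1, 5))) = Mul(Rational(-1, 2), Mul(153, Rational(1, 5))) = Mul(Rational(-1, 2), Rational(153, 5)) = Rational(-153, 10) ≈ -15.300)
Q = 1444 (Q = Pow(Add(Add(1, 1), 36), 2) = Pow(Add(2, 36), 2) = Pow(38, 2) = 1444)
Pow(Add(Add(O, -3305), Q), -1) = Pow(Add(Add(Rational(-153, 10), -3305), 1444), -1) = Pow(Add(Rational(-33203, 10), 1444), -1) = Pow(Rational(-18763, 10), -1) = Rational(-10, 18763)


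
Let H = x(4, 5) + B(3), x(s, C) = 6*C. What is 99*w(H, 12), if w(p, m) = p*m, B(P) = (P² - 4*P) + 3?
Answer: 35640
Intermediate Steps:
B(P) = 3 + P² - 4*P
H = 30 (H = 6*5 + (3 + 3² - 4*3) = 30 + (3 + 9 - 12) = 30 + 0 = 30)
w(p, m) = m*p
99*w(H, 12) = 99*(12*30) = 99*360 = 35640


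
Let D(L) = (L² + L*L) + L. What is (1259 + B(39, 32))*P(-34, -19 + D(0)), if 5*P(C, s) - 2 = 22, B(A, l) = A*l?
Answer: 60168/5 ≈ 12034.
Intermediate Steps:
D(L) = L + 2*L² (D(L) = (L² + L²) + L = 2*L² + L = L + 2*L²)
P(C, s) = 24/5 (P(C, s) = ⅖ + (⅕)*22 = ⅖ + 22/5 = 24/5)
(1259 + B(39, 32))*P(-34, -19 + D(0)) = (1259 + 39*32)*(24/5) = (1259 + 1248)*(24/5) = 2507*(24/5) = 60168/5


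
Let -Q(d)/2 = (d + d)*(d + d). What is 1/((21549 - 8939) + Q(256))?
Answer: -1/511678 ≈ -1.9544e-6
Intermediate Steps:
Q(d) = -8*d² (Q(d) = -2*(d + d)*(d + d) = -2*2*d*2*d = -8*d²)
1/((21549 - 8939) + Q(256)) = 1/((21549 - 8939) - 8*256²) = 1/(12610 - 8*65536) = 1/(12610 - 524288) = 1/(-511678) = -1/511678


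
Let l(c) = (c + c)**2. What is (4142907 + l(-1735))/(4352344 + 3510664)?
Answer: 16183807/7863008 ≈ 2.0582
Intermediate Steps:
l(c) = 4*c**2 (l(c) = (2*c)**2 = 4*c**2)
(4142907 + l(-1735))/(4352344 + 3510664) = (4142907 + 4*(-1735)**2)/(4352344 + 3510664) = (4142907 + 4*3010225)/7863008 = (4142907 + 12040900)*(1/7863008) = 16183807*(1/7863008) = 16183807/7863008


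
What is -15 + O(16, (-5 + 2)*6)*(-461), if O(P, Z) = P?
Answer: -7391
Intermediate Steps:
-15 + O(16, (-5 + 2)*6)*(-461) = -15 + 16*(-461) = -15 - 7376 = -7391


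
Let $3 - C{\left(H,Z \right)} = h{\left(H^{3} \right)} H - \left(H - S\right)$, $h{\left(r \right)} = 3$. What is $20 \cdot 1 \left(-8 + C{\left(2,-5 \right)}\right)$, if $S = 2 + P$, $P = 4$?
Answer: $-300$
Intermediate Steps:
$S = 6$ ($S = 2 + 4 = 6$)
$C{\left(H,Z \right)} = -3 - 2 H$ ($C{\left(H,Z \right)} = 3 - \left(3 H - \left(-6 + H\right)\right) = 3 - \left(6 + 2 H\right) = -3 - 2 H$)
$20 \cdot 1 \left(-8 + C{\left(2,-5 \right)}\right) = 20 \cdot 1 \left(-8 - 7\right) = 20 \left(-8 - 7\right) = 20 \left(-15\right) = -300$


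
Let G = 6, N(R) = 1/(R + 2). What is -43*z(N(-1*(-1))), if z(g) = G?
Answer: -258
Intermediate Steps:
N(R) = 1/(2 + R)
z(g) = 6
-43*z(N(-1*(-1))) = -43*6 = -258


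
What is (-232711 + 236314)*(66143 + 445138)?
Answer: 1842145443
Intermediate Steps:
(-232711 + 236314)*(66143 + 445138) = 3603*511281 = 1842145443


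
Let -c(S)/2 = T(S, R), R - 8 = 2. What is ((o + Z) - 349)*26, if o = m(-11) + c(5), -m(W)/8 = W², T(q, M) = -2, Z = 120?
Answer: -31018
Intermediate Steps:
R = 10 (R = 8 + 2 = 10)
c(S) = 4 (c(S) = -2*(-2) = 4)
m(W) = -8*W²
o = -964 (o = -8*(-11)² + 4 = -8*121 + 4 = -968 + 4 = -964)
((o + Z) - 349)*26 = ((-964 + 120) - 349)*26 = (-844 - 349)*26 = -1193*26 = -31018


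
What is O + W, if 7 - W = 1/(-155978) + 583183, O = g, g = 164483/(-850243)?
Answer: -77340361781828235/132619202654 ≈ -5.8318e+5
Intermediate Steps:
g = -164483/850243 (g = 164483*(-1/850243) = -164483/850243 ≈ -0.19345)
O = -164483/850243 ≈ -0.19345
W = -90962626127/155978 (W = 7 - (1/(-155978) + 583183) = 7 - (-1/155978 + 583183) = 7 - 1*90963717973/155978 = 7 - 90963717973/155978 = -90962626127/155978 ≈ -5.8318e+5)
O + W = -164483/850243 - 90962626127/155978 = -77340361781828235/132619202654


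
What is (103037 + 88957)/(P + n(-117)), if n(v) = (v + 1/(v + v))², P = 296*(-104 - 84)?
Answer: -10512823464/2297452247 ≈ -4.5759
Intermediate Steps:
P = -55648 (P = 296*(-188) = -55648)
n(v) = (v + 1/(2*v))²
(103037 + 88957)/(P + n(-117)) = (103037 + 88957)/(-55648 + (¼)*(1 + 2*(-117)²)²/(-117)²) = 191994/(-55648 + (¼)*(1/13689)*(1 + 2*13689)²) = 191994/(-55648 + (¼)*(1/13689)*(1 + 27378)²) = 191994/(-55648 + (¼)*(1/13689)*27379²) = 191994/(-55648 + (¼)*(1/13689)*749609641) = 191994/(-55648 + 749609641/54756) = 191994/(-2297452247/54756) = 191994*(-54756/2297452247) = -10512823464/2297452247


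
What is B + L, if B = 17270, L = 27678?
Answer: 44948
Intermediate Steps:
B + L = 17270 + 27678 = 44948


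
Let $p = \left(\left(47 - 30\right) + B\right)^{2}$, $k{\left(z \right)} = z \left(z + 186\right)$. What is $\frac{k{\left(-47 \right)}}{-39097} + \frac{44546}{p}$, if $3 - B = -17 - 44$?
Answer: $\frac{1784477975}{256515417} \approx 6.9566$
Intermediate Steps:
$k{\left(z \right)} = z \left(186 + z\right)$
$B = 64$ ($B = 3 - \left(-17 - 44\right) = 3 - -61 = 3 + 61 = 64$)
$p = 6561$ ($p = \left(\left(47 - 30\right) + 64\right)^{2} = \left(17 + 64\right)^{2} = 81^{2} = 6561$)
$\frac{k{\left(-47 \right)}}{-39097} + \frac{44546}{p} = \frac{\left(-47\right) \left(186 - 47\right)}{-39097} + \frac{44546}{6561} = \left(-47\right) 139 \left(- \frac{1}{39097}\right) + 44546 \cdot \frac{1}{6561} = \left(-6533\right) \left(- \frac{1}{39097}\right) + \frac{44546}{6561} = \frac{6533}{39097} + \frac{44546}{6561} = \frac{1784477975}{256515417}$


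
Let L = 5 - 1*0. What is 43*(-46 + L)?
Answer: -1763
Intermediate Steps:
L = 5 (L = 5 + 0 = 5)
43*(-46 + L) = 43*(-46 + 5) = 43*(-41) = -1763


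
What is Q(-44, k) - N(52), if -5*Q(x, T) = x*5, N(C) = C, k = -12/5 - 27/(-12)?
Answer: -8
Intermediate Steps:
k = -3/20 (k = -12*⅕ - 27*(-1/12) = -12/5 + 9/4 = -3/20 ≈ -0.15000)
Q(x, T) = -x (Q(x, T) = -x*5/5 = -x)
Q(-44, k) - N(52) = -1*(-44) - 1*52 = 44 - 52 = -8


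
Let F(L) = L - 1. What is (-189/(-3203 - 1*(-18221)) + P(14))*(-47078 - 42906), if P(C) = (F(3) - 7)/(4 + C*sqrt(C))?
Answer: 403488256/853523 + 787360*sqrt(14)/341 ≈ 9112.1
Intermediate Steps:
F(L) = -1 + L
P(C) = -5/(4 + C**(3/2)) (P(C) = ((-1 + 3) - 7)/(4 + C*sqrt(C)) = (2 - 7)/(4 + C**(3/2)) = -5/(4 + C**(3/2)))
(-189/(-3203 - 1*(-18221)) + P(14))*(-47078 - 42906) = (-189/(-3203 - 1*(-18221)) - 5/(4 + 14**(3/2)))*(-47078 - 42906) = (-189/(-3203 + 18221) - 5/(4 + 14*sqrt(14)))*(-89984) = (-189/15018 - 5/(4 + 14*sqrt(14)))*(-89984) = (-189*1/15018 - 5/(4 + 14*sqrt(14)))*(-89984) = (-63/5006 - 5/(4 + 14*sqrt(14)))*(-89984) = 2834496/2503 + 449920/(4 + 14*sqrt(14))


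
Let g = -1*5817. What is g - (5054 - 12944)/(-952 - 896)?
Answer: -1792951/308 ≈ -5821.3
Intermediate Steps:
g = -5817
g - (5054 - 12944)/(-952 - 896) = -5817 - (5054 - 12944)/(-952 - 896) = -5817 - (-7890)/(-1848) = -5817 - (-7890)*(-1)/1848 = -5817 - 1*1315/308 = -5817 - 1315/308 = -1792951/308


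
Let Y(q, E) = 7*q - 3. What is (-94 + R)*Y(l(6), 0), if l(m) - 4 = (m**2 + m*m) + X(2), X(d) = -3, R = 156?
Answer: 31496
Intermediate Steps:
l(m) = 1 + 2*m**2 (l(m) = 4 + ((m**2 + m*m) - 3) = 4 + ((m**2 + m**2) - 3) = 4 + (2*m**2 - 3) = 4 + (-3 + 2*m**2) = 1 + 2*m**2)
Y(q, E) = -3 + 7*q
(-94 + R)*Y(l(6), 0) = (-94 + 156)*(-3 + 7*(1 + 2*6**2)) = 62*(-3 + 7*(1 + 2*36)) = 62*(-3 + 7*(1 + 72)) = 62*(-3 + 7*73) = 62*(-3 + 511) = 62*508 = 31496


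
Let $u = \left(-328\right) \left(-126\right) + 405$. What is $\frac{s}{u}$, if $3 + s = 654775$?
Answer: $\frac{654772}{41733} \approx 15.69$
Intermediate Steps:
$u = 41733$ ($u = 41328 + 405 = 41733$)
$s = 654772$ ($s = -3 + 654775 = 654772$)
$\frac{s}{u} = \frac{654772}{41733}$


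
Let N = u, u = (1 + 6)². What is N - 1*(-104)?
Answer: 153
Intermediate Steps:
u = 49 (u = 7² = 49)
N = 49
N - 1*(-104) = 49 - 1*(-104) = 49 + 104 = 153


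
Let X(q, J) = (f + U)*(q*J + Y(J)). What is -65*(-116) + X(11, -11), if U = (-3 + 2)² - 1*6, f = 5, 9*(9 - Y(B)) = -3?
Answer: 7540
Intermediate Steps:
Y(B) = 28/3 (Y(B) = 9 - ⅑*(-3) = 9 + ⅓ = 28/3)
U = -5 (U = (-1)² - 6 = 1 - 6 = -5)
X(q, J) = 0 (X(q, J) = (5 - 5)*(q*J + 28/3) = 0*(J*q + 28/3) = 0*(28/3 + J*q) = 0)
-65*(-116) + X(11, -11) = -65*(-116) + 0 = 7540 + 0 = 7540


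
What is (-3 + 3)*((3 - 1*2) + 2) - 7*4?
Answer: -28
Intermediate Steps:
(-3 + 3)*((3 - 1*2) + 2) - 7*4 = 0*((3 - 2) + 2) - 28 = 0*(1 + 2) - 28 = 0*3 - 28 = 0 - 28 = -28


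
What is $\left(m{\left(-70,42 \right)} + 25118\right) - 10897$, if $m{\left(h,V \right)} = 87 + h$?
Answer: $14238$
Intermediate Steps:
$\left(m{\left(-70,42 \right)} + 25118\right) - 10897 = \left(\left(87 - 70\right) + 25118\right) - 10897 = \left(17 + 25118\right) - 10897 = 25135 - 10897 = 14238$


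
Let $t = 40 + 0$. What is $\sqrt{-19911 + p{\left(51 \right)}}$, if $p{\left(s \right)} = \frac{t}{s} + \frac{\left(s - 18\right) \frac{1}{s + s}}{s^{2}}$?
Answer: $\frac{i \sqrt{59865160102}}{1734} \approx 141.1 i$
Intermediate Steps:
$t = 40$
$p{\left(s \right)} = \frac{40}{s} + \frac{-18 + s}{2 s^{3}}$ ($p{\left(s \right)} = \frac{40}{s} + \frac{\left(s - 18\right) \frac{1}{s + s}}{s^{2}} = \frac{40}{s} + \frac{\left(-18 + s\right) \frac{1}{2 s}}{s^{2}} = \frac{40}{s} + \frac{\frac{1}{2} \frac{1}{s} \left(-18 + s\right)}{s^{2}} = \frac{40}{s} + \frac{-18 + s}{2 s^{3}}$)
$\sqrt{-19911 + p{\left(51 \right)}} = \sqrt{-19911 + \frac{-18 + 51 + 80 \cdot 51^{2}}{2 \cdot 132651}} = \sqrt{-19911 + \frac{1}{2} \cdot \frac{1}{132651} \left(-18 + 51 + 80 \cdot 2601\right)} = \sqrt{-19911 + \frac{1}{2} \cdot \frac{1}{132651} \left(-18 + 51 + 208080\right)} = \sqrt{-19911 + \frac{1}{2} \cdot \frac{1}{132651} \cdot 208113} = \sqrt{-19911 + \frac{69371}{88434}} = \sqrt{- \frac{1760740003}{88434}} = \frac{i \sqrt{59865160102}}{1734}$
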